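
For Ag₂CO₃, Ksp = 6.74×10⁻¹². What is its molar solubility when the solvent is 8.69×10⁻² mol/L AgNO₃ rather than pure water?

8.93×10⁻¹⁰ M

Ag₂CO₃(s) ⇌ 2 Ag⁺(aq) + CO₃²⁻(aq)
Ag⁺ is already present at 8.69×10⁻² mol/L. If s mol/L of Ag₂CO₃ dissolves, [CO₃²⁻] = s while [Ag⁺] ≈ 8.69×10⁻² mol/L.
Ksp = [Ag⁺]^2[CO₃²⁻] = (8.69×10⁻²)^2s
s = 6.74×10⁻¹² / (8.69×10⁻²)^2 = 8.93×10⁻¹⁰
s = 8.93×10⁻¹⁰ mol/L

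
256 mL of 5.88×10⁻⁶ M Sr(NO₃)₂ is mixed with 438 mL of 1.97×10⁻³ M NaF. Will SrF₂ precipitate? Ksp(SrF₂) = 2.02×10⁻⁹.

The combined volume is 694 mL.
[Sr²⁺] = (5.88×10⁻⁶)(256)/694 = 2.17×10⁻⁶ M
[F⁻] = (1.97×10⁻³)(438)/694 = 1.24×10⁻³ M
Q = [Sr²⁺][F⁻]^2 = 3.35×10⁻¹²
Q = 3.35×10⁻¹² < Ksp = 2.02×10⁻⁹, so the solution is unsaturated and no precipitate forms.

No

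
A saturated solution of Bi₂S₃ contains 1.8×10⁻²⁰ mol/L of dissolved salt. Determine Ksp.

Ksp = 2.0×10⁻⁹⁷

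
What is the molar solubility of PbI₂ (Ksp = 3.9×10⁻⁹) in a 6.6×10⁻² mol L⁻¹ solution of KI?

PbI₂(s) ⇌ Pb²⁺(aq) + 2 I⁻(aq)
I⁻ is already present at 6.6×10⁻² mol L⁻¹. If s mol/L of PbI₂ dissolves, [Pb²⁺] = s while [I⁻] ≈ 6.6×10⁻² mol L⁻¹.
Ksp = [Pb²⁺][I⁻]^2 = s(6.6×10⁻²)^2
s = 3.9×10⁻⁹ / (6.6×10⁻²)^2 = 9.0×10⁻⁷
s = 9.0×10⁻⁷ mol L⁻¹

9.0×10⁻⁷ M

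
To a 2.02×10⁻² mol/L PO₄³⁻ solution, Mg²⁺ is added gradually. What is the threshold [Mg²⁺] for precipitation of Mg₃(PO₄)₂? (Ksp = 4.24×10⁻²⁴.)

2.18×10⁻⁷ M

The threshold for precipitation is Q = Ksp.
Mg₃(PO₄)₂(s) ⇌ 3 Mg²⁺(aq) + 2 PO₄³⁻(aq)
Ksp = [Mg²⁺]^3[PO₄³⁻]^2 = [Mg²⁺]^3(2.02×10⁻²)^2
[Mg²⁺]^3 = 4.24×10⁻²⁴ / (2.02×10⁻²)^2 = 1.04×10⁻²⁰
[Mg²⁺] = 2.18×10⁻⁷ mol/L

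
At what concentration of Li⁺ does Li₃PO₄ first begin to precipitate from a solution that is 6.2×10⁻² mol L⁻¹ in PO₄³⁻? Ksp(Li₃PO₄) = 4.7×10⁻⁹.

4.2×10⁻³ M

The threshold for precipitation is Q = Ksp.
Li₃PO₄(s) ⇌ 3 Li⁺(aq) + PO₄³⁻(aq)
Ksp = [Li⁺]^3[PO₄³⁻] = [Li⁺]^3(6.2×10⁻²)
[Li⁺]^3 = 4.7×10⁻⁹ / (6.2×10⁻²) = 7.6×10⁻⁸
[Li⁺] = 4.2×10⁻³ mol L⁻¹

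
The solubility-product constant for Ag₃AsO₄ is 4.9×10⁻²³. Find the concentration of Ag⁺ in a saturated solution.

Ag₃AsO₄(s) ⇌ 3 Ag⁺(aq) + AsO₄³⁻(aq)
Call the molar solubility s, so that [Ag⁺] = 3s and [AsO₄³⁻] = s.
Ksp = [Ag⁺]^3[AsO₄³⁻] = (3s)^3 · s = 27s^4 = 4.9×10⁻²³
s = 1.2×10⁻⁶ M
[Ag⁺] = 3s = 3.5×10⁻⁶ M

3.5×10⁻⁶ M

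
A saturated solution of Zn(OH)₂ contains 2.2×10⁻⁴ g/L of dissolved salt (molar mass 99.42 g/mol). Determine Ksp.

Ksp = 4.3×10⁻¹⁷

Convert to molarity: s = 2.2×10⁻⁴ / 99.42 = 2.213×10⁻⁶ mol/L
Zn(OH)₂(s) ⇌ Zn²⁺(aq) + 2 OH⁻(aq)
With molar solubility s: [Zn²⁺] = s, [OH⁻] = 2s.
Ksp = [Zn²⁺][OH⁻]^2 = s · (2s)^2 = 4s^3
Ksp = 4 × (2.213×10⁻⁶)^3 = 4.3×10⁻¹⁷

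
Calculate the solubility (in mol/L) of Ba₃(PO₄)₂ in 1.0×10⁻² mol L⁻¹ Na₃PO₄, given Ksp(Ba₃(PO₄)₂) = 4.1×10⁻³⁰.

Ba₃(PO₄)₂(s) ⇌ 3 Ba²⁺(aq) + 2 PO₄³⁻(aq)
Let s be the solubility of Ba₃(PO₄)₂ here. The common ion gives [PO₄³⁻] ≈ 1.0×10⁻² mol L⁻¹, and [Ba²⁺] = 3s.
Ksp = [Ba²⁺]^3[PO₄³⁻]^2 = (3s)^3(1.0×10⁻²)^2
(3s)^3 = 4.1×10⁻³⁰ / (1.0×10⁻²)^2 = 4.1×10⁻²⁶
s = 1.1×10⁻⁹ mol L⁻¹

1.1×10⁻⁹ M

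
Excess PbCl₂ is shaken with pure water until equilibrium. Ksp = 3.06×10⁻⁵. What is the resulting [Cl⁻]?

3.94×10⁻² M

PbCl₂(s) ⇌ Pb²⁺(aq) + 2 Cl⁻(aq)
With molar solubility s: [Pb²⁺] = s, [Cl⁻] = 2s.
Ksp = [Pb²⁺][Cl⁻]^2 = s · (2s)^2 = 4s^3 = 3.06×10⁻⁵
s = 1.97×10⁻² M
[Cl⁻] = 2s = 3.94×10⁻² M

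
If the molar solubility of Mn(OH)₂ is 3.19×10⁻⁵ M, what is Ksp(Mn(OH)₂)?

Mn(OH)₂(s) ⇌ Mn²⁺(aq) + 2 OH⁻(aq)
For each mole of Mn(OH)₂ that dissolves per liter, [Mn²⁺] = s and [OH⁻] = 2s; let s denote this solubility.
Ksp = [Mn²⁺][OH⁻]^2 = s · (2s)^2 = 4s^3
Ksp = 4 × (3.19×10⁻⁵)^3 = 1.30×10⁻¹³

Ksp = 1.30×10⁻¹³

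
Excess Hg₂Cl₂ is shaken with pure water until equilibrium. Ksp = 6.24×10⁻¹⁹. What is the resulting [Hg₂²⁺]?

5.38×10⁻⁷ M

Hg₂Cl₂(s) ⇌ Hg₂²⁺(aq) + 2 Cl⁻(aq)
With molar solubility s: [Hg₂²⁺] = s, [Cl⁻] = 2s.
Ksp = [Hg₂²⁺][Cl⁻]^2 = s · (2s)^2 = 4s^3 = 6.24×10⁻¹⁹
s = 5.38×10⁻⁷ mol/L
[Hg₂²⁺] = s = 5.38×10⁻⁷ mol/L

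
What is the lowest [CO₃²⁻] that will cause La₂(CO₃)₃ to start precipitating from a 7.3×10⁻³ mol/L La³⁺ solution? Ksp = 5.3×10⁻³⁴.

2.2×10⁻¹⁰ M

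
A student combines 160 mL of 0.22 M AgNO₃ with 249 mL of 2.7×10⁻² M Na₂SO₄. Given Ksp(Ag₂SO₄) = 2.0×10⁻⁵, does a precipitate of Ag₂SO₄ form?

Yes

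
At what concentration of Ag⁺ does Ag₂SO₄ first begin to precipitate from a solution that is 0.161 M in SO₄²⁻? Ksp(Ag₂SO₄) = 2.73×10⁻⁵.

Precipitation begins when Q = Ksp.
Ag₂SO₄(s) ⇌ 2 Ag⁺(aq) + SO₄²⁻(aq)
Ksp = [Ag⁺]^2[SO₄²⁻] = [Ag⁺]^2(0.161)
[Ag⁺]^2 = 2.73×10⁻⁵ / (0.161) = 1.70×10⁻⁴
[Ag⁺] = 1.30×10⁻² M

1.30×10⁻² M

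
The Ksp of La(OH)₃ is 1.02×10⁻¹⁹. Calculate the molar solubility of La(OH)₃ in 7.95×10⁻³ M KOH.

2.03×10⁻¹³ M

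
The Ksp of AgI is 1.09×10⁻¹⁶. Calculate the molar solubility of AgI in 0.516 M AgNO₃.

2.11×10⁻¹⁶ M

AgI(s) ⇌ Ag⁺(aq) + I⁻(aq)
Let s be the solubility of AgI here. The common ion gives [Ag⁺] ≈ 0.516 M, and [I⁻] = s.
Ksp = [Ag⁺][I⁻] = (0.516)s
s = 1.09×10⁻¹⁶ / (0.516) = 2.11×10⁻¹⁶
s = 2.11×10⁻¹⁶ M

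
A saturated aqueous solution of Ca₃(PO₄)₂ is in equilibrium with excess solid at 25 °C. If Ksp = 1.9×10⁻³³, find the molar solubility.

Ca₃(PO₄)₂(s) ⇌ 3 Ca²⁺(aq) + 2 PO₄³⁻(aq)
For each mole of Ca₃(PO₄)₂ that dissolves per liter, [Ca²⁺] = 3s and [PO₄³⁻] = 2s; let s denote this solubility.
Ksp = [Ca²⁺]^3[PO₄³⁻]^2 = (3s)^3 · (2s)^2 = 108s^5
108s^5 = 1.9×10⁻³³  ⇒  s^5 = 1.8×10⁻³⁵
s = (1.8×10⁻³⁵)^(1/5) = 1.1×10⁻⁷ M

1.1×10⁻⁷ M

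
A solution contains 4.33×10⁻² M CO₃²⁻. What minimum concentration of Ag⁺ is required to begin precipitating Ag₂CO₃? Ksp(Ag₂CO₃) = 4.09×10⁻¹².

9.72×10⁻⁶ M

The threshold for precipitation is Q = Ksp.
Ag₂CO₃(s) ⇌ 2 Ag⁺(aq) + CO₃²⁻(aq)
Ksp = [Ag⁺]^2[CO₃²⁻] = [Ag⁺]^2(4.33×10⁻²)
[Ag⁺]^2 = 4.09×10⁻¹² / (4.33×10⁻²) = 9.45×10⁻¹¹
[Ag⁺] = 9.72×10⁻⁶ M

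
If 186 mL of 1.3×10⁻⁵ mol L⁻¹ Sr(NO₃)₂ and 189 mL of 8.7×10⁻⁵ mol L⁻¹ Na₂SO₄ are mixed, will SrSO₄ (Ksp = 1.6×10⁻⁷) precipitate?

Total volume after mixing = 186 + 189 = 375 mL.
[Sr²⁺] = (1.3×10⁻⁵)(186)/375 = 6.4×10⁻⁶ mol L⁻¹
[SO₄²⁻] = (8.7×10⁻⁵)(189)/375 = 4.4×10⁻⁵ mol L⁻¹
Q = [Sr²⁺][SO₄²⁻] = 2.8×10⁻¹⁰
Q = 2.8×10⁻¹⁰ < Ksp = 1.6×10⁻⁷, so the solution is unsaturated and no precipitate forms.

No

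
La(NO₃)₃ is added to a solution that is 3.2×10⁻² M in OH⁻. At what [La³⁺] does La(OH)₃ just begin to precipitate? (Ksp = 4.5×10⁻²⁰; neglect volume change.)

1.4×10⁻¹⁵ M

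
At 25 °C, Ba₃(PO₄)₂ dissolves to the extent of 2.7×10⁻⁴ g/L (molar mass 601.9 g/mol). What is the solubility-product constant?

Convert to molarity: s = 2.7×10⁻⁴ / 601.9 = 4.486×10⁻⁷ mol/L
Ba₃(PO₄)₂(s) ⇌ 3 Ba²⁺(aq) + 2 PO₄³⁻(aq)
With molar solubility s: [Ba²⁺] = 3s, [PO₄³⁻] = 2s.
Ksp = [Ba²⁺]^3[PO₄³⁻]^2 = (3s)^3 · (2s)^2 = 108s^5
Ksp = 108 × (4.486×10⁻⁷)^5 = 2.0×10⁻³⁰

Ksp = 2.0×10⁻³⁰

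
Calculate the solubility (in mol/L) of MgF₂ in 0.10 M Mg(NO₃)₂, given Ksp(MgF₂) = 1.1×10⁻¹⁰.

1.7×10⁻⁵ M

MgF₂(s) ⇌ Mg²⁺(aq) + 2 F⁻(aq)
Let s be the solubility of MgF₂ here. The common ion gives [Mg²⁺] ≈ 0.10 M, and [F⁻] = 2s.
Ksp = [Mg²⁺][F⁻]^2 = (0.10)(2s)^2
(2s)^2 = 1.1×10⁻¹⁰ / (0.10) = 1.1×10⁻⁹
s = 1.7×10⁻⁵ M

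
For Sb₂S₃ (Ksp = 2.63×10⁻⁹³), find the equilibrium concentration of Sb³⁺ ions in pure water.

Sb₂S₃(s) ⇌ 2 Sb³⁺(aq) + 3 S²⁻(aq)
With molar solubility s: [Sb³⁺] = 2s, [S²⁻] = 3s.
Ksp = [Sb³⁺]^2[S²⁻]^3 = (2s)^2 · (3s)^3 = 108s^5 = 2.63×10⁻⁹³
s = 1.19×10⁻¹⁹ mol/L
[Sb³⁺] = 2s = 2.39×10⁻¹⁹ mol/L

2.39×10⁻¹⁹ M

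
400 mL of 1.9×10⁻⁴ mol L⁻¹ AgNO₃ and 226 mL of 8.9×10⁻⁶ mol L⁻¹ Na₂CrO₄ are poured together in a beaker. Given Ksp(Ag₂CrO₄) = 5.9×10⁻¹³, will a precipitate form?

After mixing, V = 400 mL + 226 mL = 626 mL.
[Ag⁺] = (1.9×10⁻⁴)(400)/626 = 1.2×10⁻⁴ mol L⁻¹
[CrO₄²⁻] = (8.9×10⁻⁶)(226)/626 = 3.2×10⁻⁶ mol L⁻¹
Q = [Ag⁺]^2[CrO₄²⁻] = 4.7×10⁻¹⁴
Since Q (4.7×10⁻¹⁴) is less than Ksp (5.9×10⁻¹³), no Ag₂CrO₄ precipitates.

No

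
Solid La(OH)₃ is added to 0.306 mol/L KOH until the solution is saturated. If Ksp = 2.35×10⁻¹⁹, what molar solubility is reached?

8.20×10⁻¹⁸ M

La(OH)₃(s) ⇌ La³⁺(aq) + 3 OH⁻(aq)
The solution already contains OH⁻ at 0.306 mol/L. Let s be the molar solubility of La(OH)₃.
[OH⁻] ≈ 0.306 mol/L (common ion dominates); [La³⁺] = s.
Ksp = [La³⁺][OH⁻]^3 = s(0.306)^3
s = 2.35×10⁻¹⁹ / (0.306)^3 = 8.20×10⁻¹⁸
s = 8.20×10⁻¹⁸ mol/L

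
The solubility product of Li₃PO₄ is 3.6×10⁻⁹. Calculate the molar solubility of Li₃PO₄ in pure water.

Li₃PO₄(s) ⇌ 3 Li⁺(aq) + PO₄³⁻(aq)
For each mole of Li₃PO₄ that dissolves per liter, [Li⁺] = 3s and [PO₄³⁻] = s; let s denote this solubility.
Ksp = [Li⁺]^3[PO₄³⁻] = (3s)^3 · s = 27s^4
27s^4 = 3.6×10⁻⁹  ⇒  s^4 = 1.3×10⁻¹⁰
s = (1.3×10⁻¹⁰)^(1/4) = 3.4×10⁻³ mol L⁻¹

3.4×10⁻³ M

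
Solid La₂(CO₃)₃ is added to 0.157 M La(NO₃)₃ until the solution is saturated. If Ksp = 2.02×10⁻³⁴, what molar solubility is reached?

6.72×10⁻¹² M

La₂(CO₃)₃(s) ⇌ 2 La³⁺(aq) + 3 CO₃²⁻(aq)
La³⁺ is already present at 0.157 M. If s mol/L of La₂(CO₃)₃ dissolves, [CO₃²⁻] = 3s while [La³⁺] ≈ 0.157 M.
Ksp = [La³⁺]^2[CO₃²⁻]^3 = (0.157)^2(3s)^3
(3s)^3 = 2.02×10⁻³⁴ / (0.157)^2 = 8.20×10⁻³³
s = 6.72×10⁻¹² M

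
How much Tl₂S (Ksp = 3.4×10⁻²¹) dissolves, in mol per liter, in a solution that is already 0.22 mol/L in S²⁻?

Tl₂S(s) ⇌ 2 Tl⁺(aq) + S²⁻(aq)
Let s be the solubility of Tl₂S here. The common ion gives [S²⁻] ≈ 0.22 mol/L, and [Tl⁺] = 2s.
Ksp = [Tl⁺]^2[S²⁻] = (2s)^2(0.22)
(2s)^2 = 3.4×10⁻²¹ / (0.22) = 1.5×10⁻²⁰
s = 6.2×10⁻¹¹ mol/L

6.2×10⁻¹¹ M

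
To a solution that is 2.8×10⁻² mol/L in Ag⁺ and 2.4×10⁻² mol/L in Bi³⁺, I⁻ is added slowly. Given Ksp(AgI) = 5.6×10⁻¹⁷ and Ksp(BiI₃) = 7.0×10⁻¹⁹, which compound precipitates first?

AgI

Each salt precipitates once Q = Ksp for that salt.
For AgI: [I⁻] = (Ksp/[Ag⁺]) = 2.0×10⁻¹⁵ mol/L
For BiI₃: [I⁻] = (Ksp/[Bi³⁺])^(1/3) = 3.1×10⁻⁶ mol/L
Since AgI needs less I⁻ to reach saturation, it precipitates first.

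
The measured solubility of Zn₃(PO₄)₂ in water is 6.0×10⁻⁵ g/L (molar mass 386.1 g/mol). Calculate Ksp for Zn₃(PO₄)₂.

Convert to molarity: s = 6.0×10⁻⁵ / 386.1 = 1.554×10⁻⁷ mol/L
Zn₃(PO₄)₂(s) ⇌ 3 Zn²⁺(aq) + 2 PO₄³⁻(aq)
With molar solubility s: [Zn²⁺] = 3s, [PO₄³⁻] = 2s.
Ksp = [Zn²⁺]^3[PO₄³⁻]^2 = (3s)^3 · (2s)^2 = 108s^5
Ksp = 108 × (1.554×10⁻⁷)^5 = 9.8×10⁻³³

Ksp = 9.8×10⁻³³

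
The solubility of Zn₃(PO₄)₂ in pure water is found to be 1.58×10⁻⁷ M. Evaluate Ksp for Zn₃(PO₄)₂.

Ksp = 1.06×10⁻³²

Zn₃(PO₄)₂(s) ⇌ 3 Zn²⁺(aq) + 2 PO₄³⁻(aq)
Call the molar solubility s, so that [Zn²⁺] = 3s and [PO₄³⁻] = 2s.
Ksp = [Zn²⁺]^3[PO₄³⁻]^2 = (3s)^3 · (2s)^2 = 108s^5
Ksp = 108 × (1.58×10⁻⁷)^5 = 1.06×10⁻³²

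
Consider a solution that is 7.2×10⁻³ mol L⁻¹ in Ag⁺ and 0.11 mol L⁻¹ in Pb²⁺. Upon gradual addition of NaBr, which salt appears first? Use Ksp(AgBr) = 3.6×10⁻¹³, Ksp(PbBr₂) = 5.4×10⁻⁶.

Precipitation of each salt begins when its ion product equals Ksp.
For AgBr: [Br⁻] = (Ksp/[Ag⁺]) = 5.0×10⁻¹¹ mol L⁻¹
For PbBr₂: [Br⁻] = (Ksp/[Pb²⁺])^(1/2) = 7.0×10⁻³ mol L⁻¹
The smaller threshold [Br⁻] is reached first, so AgBr precipitates first.

AgBr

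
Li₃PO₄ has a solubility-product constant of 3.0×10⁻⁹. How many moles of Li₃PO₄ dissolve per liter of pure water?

3.2×10⁻³ M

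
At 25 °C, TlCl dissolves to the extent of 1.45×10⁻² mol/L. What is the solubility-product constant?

TlCl(s) ⇌ Tl⁺(aq) + Cl⁻(aq)
For each mole of TlCl that dissolves per liter, [Tl⁺] = s and [Cl⁻] = s; let s denote this solubility.
Ksp = [Tl⁺][Cl⁻] = s · s = s^2
Ksp = (1.45×10⁻²)^2 = 2.10×10⁻⁴

Ksp = 2.10×10⁻⁴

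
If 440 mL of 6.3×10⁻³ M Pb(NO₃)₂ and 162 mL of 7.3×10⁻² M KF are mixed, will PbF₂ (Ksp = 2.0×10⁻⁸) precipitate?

Yes

After mixing, V = 440 mL + 162 mL = 602 mL.
[Pb²⁺] = (6.3×10⁻³)(440)/602 = 4.6×10⁻³ M
[F⁻] = (7.3×10⁻²)(162)/602 = 2.0×10⁻² M
Q = [Pb²⁺][F⁻]^2 = 1.8×10⁻⁶
Q = 1.8×10⁻⁶ > Ksp = 2.0×10⁻⁸, so the solution is supersaturated and PbF₂ precipitates.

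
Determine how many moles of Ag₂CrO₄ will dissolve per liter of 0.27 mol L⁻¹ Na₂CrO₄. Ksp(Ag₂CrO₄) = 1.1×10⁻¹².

Ag₂CrO₄(s) ⇌ 2 Ag⁺(aq) + CrO₄²⁻(aq)
The solution already contains CrO₄²⁻ at 0.27 mol L⁻¹. Let s be the molar solubility of Ag₂CrO₄.
[CrO₄²⁻] ≈ 0.27 mol L⁻¹ (common ion dominates); [Ag⁺] = 2s.
Ksp = [Ag⁺]^2[CrO₄²⁻] = (2s)^2(0.27)
(2s)^2 = 1.1×10⁻¹² / (0.27) = 4.1×10⁻¹²
s = 1.0×10⁻⁶ mol L⁻¹

1.0×10⁻⁶ M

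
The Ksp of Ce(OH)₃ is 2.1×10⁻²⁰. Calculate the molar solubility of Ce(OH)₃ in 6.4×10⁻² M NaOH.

8.0×10⁻¹⁷ M

Ce(OH)₃(s) ⇌ Ce³⁺(aq) + 3 OH⁻(aq)
The solution already contains OH⁻ at 6.4×10⁻² M. Let s be the molar solubility of Ce(OH)₃.
[OH⁻] ≈ 6.4×10⁻² M (common ion dominates); [Ce³⁺] = s.
Ksp = [Ce³⁺][OH⁻]^3 = s(6.4×10⁻²)^3
s = 2.1×10⁻²⁰ / (6.4×10⁻²)^3 = 8.0×10⁻¹⁷
s = 8.0×10⁻¹⁷ M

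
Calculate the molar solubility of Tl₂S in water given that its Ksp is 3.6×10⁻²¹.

9.7×10⁻⁸ M

Tl₂S(s) ⇌ 2 Tl⁺(aq) + S²⁻(aq)
For each mole of Tl₂S that dissolves per liter, [Tl⁺] = 2s and [S²⁻] = s; let s denote this solubility.
Ksp = [Tl⁺]^2[S²⁻] = (2s)^2 · s = 4s^3
4s^3 = 3.6×10⁻²¹  ⇒  s^3 = 9.0×10⁻²²
s = 9.7×10⁻⁸ M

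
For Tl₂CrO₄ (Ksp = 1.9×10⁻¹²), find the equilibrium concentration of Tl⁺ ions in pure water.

1.6×10⁻⁴ M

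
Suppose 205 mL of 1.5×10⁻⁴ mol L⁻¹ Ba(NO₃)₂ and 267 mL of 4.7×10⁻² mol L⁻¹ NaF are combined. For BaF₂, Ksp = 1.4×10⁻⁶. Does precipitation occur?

Total volume after mixing = 205 + 267 = 472 mL.
[Ba²⁺] = (1.5×10⁻⁴)(205)/472 = 6.5×10⁻⁵ mol L⁻¹
[F⁻] = (4.7×10⁻²)(267)/472 = 2.7×10⁻² mol L⁻¹
Q = [Ba²⁺][F⁻]^2 = 4.6×10⁻⁸
Q < Ksp (4.6×10⁻⁸ vs 1.4×10⁻⁶); the solution remains unsaturated and no precipitate forms.

No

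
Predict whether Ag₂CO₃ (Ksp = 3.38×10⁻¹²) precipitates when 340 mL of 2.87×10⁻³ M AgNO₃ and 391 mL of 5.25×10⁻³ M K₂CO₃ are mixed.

Yes

After mixing, V = 340 mL + 391 mL = 731 mL.
[Ag⁺] = (2.87×10⁻³)(340)/731 = 1.33×10⁻³ M
[CO₃²⁻] = (5.25×10⁻³)(391)/731 = 2.81×10⁻³ M
Q = [Ag⁺]^2[CO₃²⁻] = 5.00×10⁻⁹
Since Q (5.00×10⁻⁹) exceeds Ksp (3.38×10⁻¹²), Ag₂CO₃ will precipitate.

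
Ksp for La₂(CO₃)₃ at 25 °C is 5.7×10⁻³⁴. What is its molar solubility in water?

La₂(CO₃)₃(s) ⇌ 2 La³⁺(aq) + 3 CO₃²⁻(aq)
With molar solubility s: [La³⁺] = 2s, [CO₃²⁻] = 3s.
Ksp = [La³⁺]^2[CO₃²⁻]^3 = (2s)^2 · (3s)^3 = 108s^5
108s^5 = 5.7×10⁻³⁴  ⇒  s^5 = 5.3×10⁻³⁶
s = 8.8×10⁻⁸ mol L⁻¹

8.8×10⁻⁸ M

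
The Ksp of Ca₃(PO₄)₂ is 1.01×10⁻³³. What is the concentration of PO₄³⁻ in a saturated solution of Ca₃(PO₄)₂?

Ca₃(PO₄)₂(s) ⇌ 3 Ca²⁺(aq) + 2 PO₄³⁻(aq)
With molar solubility s: [Ca²⁺] = 3s, [PO₄³⁻] = 2s.
Ksp = [Ca²⁺]^3[PO₄³⁻]^2 = (3s)^3 · (2s)^2 = 108s^5 = 1.01×10⁻³³
s = 9.87×10⁻⁸ M
[PO₄³⁻] = 2s = 1.97×10⁻⁷ M

1.97×10⁻⁷ M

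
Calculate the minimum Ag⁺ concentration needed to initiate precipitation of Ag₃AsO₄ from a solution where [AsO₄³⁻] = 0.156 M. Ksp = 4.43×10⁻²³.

A salt starts to precipitate once the ion product Q reaches its Ksp.
Ag₃AsO₄(s) ⇌ 3 Ag⁺(aq) + AsO₄³⁻(aq)
Ksp = [Ag⁺]^3[AsO₄³⁻] = [Ag⁺]^3(0.156)
[Ag⁺]^3 = 4.43×10⁻²³ / (0.156) = 2.84×10⁻²²
[Ag⁺] = 6.57×10⁻⁸ M

6.57×10⁻⁸ M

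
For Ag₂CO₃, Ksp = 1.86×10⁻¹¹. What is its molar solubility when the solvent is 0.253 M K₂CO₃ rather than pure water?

Ag₂CO₃(s) ⇌ 2 Ag⁺(aq) + CO₃²⁻(aq)
The solution already contains CO₃²⁻ at 0.253 M. Let s be the molar solubility of Ag₂CO₃.
[CO₃²⁻] ≈ 0.253 M (common ion dominates); [Ag⁺] = 2s.
Ksp = [Ag⁺]^2[CO₃²⁻] = (2s)^2(0.253)
(2s)^2 = 1.86×10⁻¹¹ / (0.253) = 7.35×10⁻¹¹
s = 4.29×10⁻⁶ M

4.29×10⁻⁶ M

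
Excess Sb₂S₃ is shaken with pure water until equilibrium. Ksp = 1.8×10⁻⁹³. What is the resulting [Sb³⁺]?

Sb₂S₃(s) ⇌ 2 Sb³⁺(aq) + 3 S²⁻(aq)
If s mol/L of Sb₂S₃ dissolves, [Sb³⁺] = 2s and [S²⁻] = 3s.
Ksp = [Sb³⁺]^2[S²⁻]^3 = (2s)^2 · (3s)^3 = 108s^5 = 1.8×10⁻⁹³
s = 1.1×10⁻¹⁹ M
[Sb³⁺] = 2s = 2.2×10⁻¹⁹ M

2.2×10⁻¹⁹ M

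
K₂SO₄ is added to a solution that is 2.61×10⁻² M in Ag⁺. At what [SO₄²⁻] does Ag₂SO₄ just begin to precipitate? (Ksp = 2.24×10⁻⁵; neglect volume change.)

The threshold for precipitation is Q = Ksp.
Ag₂SO₄(s) ⇌ 2 Ag⁺(aq) + SO₄²⁻(aq)
Ksp = [Ag⁺]^2[SO₄²⁻] = [SO₄²⁻](2.61×10⁻²)^2
[SO₄²⁻] = 2.24×10⁻⁵ / (2.61×10⁻²)^2 = 3.29×10⁻²
[SO₄²⁻] = 3.29×10⁻² M

3.29×10⁻² M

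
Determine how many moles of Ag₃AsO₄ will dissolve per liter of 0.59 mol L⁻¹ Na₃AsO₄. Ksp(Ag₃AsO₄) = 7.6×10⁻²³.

1.7×10⁻⁸ M

Ag₃AsO₄(s) ⇌ 3 Ag⁺(aq) + AsO₄³⁻(aq)
With AsO₄³⁻ already at 0.59 mol L⁻¹ and s small, take [AsO₄³⁻] ≈ 0.59 mol L⁻¹ and [Ag⁺] = 3s.
Ksp = [Ag⁺]^3[AsO₄³⁻] = (3s)^3(0.59)
(3s)^3 = 7.6×10⁻²³ / (0.59) = 1.3×10⁻²²
s = 1.7×10⁻⁸ mol L⁻¹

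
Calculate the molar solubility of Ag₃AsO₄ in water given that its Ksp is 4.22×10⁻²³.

Ag₃AsO₄(s) ⇌ 3 Ag⁺(aq) + AsO₄³⁻(aq)
Let s be the molar solubility. Then [Ag⁺] = 3s and [AsO₄³⁻] = s.
Ksp = [Ag⁺]^3[AsO₄³⁻] = (3s)^3 · s = 27s^4
27s^4 = 4.22×10⁻²³  ⇒  s^4 = 1.56×10⁻²⁴
s = (1.56×10⁻²⁴)^(1/4) = 1.12×10⁻⁶ mol L⁻¹

1.12×10⁻⁶ M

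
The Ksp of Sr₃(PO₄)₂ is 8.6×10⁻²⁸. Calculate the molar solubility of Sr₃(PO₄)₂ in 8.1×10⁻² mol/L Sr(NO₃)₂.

Sr₃(PO₄)₂(s) ⇌ 3 Sr²⁺(aq) + 2 PO₄³⁻(aq)
The solution already contains Sr²⁺ at 8.1×10⁻² mol/L. Let s be the molar solubility of Sr₃(PO₄)₂.
[Sr²⁺] ≈ 8.1×10⁻² mol/L (common ion dominates); [PO₄³⁻] = 2s.
Ksp = [Sr²⁺]^3[PO₄³⁻]^2 = (8.1×10⁻²)^3(2s)^2
(2s)^2 = 8.6×10⁻²⁸ / (8.1×10⁻²)^3 = 1.6×10⁻²⁴
s = 6.4×10⁻¹³ mol/L

6.4×10⁻¹³ M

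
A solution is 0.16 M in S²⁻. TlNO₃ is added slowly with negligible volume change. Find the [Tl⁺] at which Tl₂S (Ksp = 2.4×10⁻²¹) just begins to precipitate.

A salt starts to precipitate once the ion product Q reaches its Ksp.
Tl₂S(s) ⇌ 2 Tl⁺(aq) + S²⁻(aq)
Ksp = [Tl⁺]^2[S²⁻] = [Tl⁺]^2(0.16)
[Tl⁺]^2 = 2.4×10⁻²¹ / (0.16) = 1.5×10⁻²⁰
[Tl⁺] = 1.2×10⁻¹⁰ M

1.2×10⁻¹⁰ M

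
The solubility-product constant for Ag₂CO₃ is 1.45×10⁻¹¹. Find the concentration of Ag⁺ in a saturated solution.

Ag₂CO₃(s) ⇌ 2 Ag⁺(aq) + CO₃²⁻(aq)
For each mole of Ag₂CO₃ that dissolves per liter, [Ag⁺] = 2s and [CO₃²⁻] = s; let s denote this solubility.
Ksp = [Ag⁺]^2[CO₃²⁻] = (2s)^2 · s = 4s^3 = 1.45×10⁻¹¹
s = 1.54×10⁻⁴ mol L⁻¹
[Ag⁺] = 2s = 3.07×10⁻⁴ mol L⁻¹

3.07×10⁻⁴ M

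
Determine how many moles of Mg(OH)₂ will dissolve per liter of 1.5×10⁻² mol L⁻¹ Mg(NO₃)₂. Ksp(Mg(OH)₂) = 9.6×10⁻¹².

1.3×10⁻⁵ M

Mg(OH)₂(s) ⇌ Mg²⁺(aq) + 2 OH⁻(aq)
Mg²⁺ is already present at 1.5×10⁻² mol L⁻¹. If s mol/L of Mg(OH)₂ dissolves, [OH⁻] = 2s while [Mg²⁺] ≈ 1.5×10⁻² mol L⁻¹.
Ksp = [Mg²⁺][OH⁻]^2 = (1.5×10⁻²)(2s)^2
(2s)^2 = 9.6×10⁻¹² / (1.5×10⁻²) = 6.4×10⁻¹⁰
s = 1.3×10⁻⁵ mol L⁻¹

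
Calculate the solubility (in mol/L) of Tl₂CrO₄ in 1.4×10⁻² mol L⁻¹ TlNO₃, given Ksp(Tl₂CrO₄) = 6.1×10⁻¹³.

Tl₂CrO₄(s) ⇌ 2 Tl⁺(aq) + CrO₄²⁻(aq)
Let s be the solubility of Tl₂CrO₄ here. The common ion gives [Tl⁺] ≈ 1.4×10⁻² mol L⁻¹, and [CrO₄²⁻] = s.
Ksp = [Tl⁺]^2[CrO₄²⁻] = (1.4×10⁻²)^2s
s = 6.1×10⁻¹³ / (1.4×10⁻²)^2 = 3.1×10⁻⁹
s = 3.1×10⁻⁹ mol L⁻¹

3.1×10⁻⁹ M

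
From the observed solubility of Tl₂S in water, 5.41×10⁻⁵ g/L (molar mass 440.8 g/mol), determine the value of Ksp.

Molar solubility s = (5.41×10⁻⁵ g/L) / (440.8 g/mol) = 1.2273×10⁻⁷ mol/L
Tl₂S(s) ⇌ 2 Tl⁺(aq) + S²⁻(aq)
Call the molar solubility s, so that [Tl⁺] = 2s and [S²⁻] = s.
Ksp = [Tl⁺]^2[S²⁻] = (2s)^2 · s = 4s^3
Ksp = 4 × (1.2273×10⁻⁷)^3 = 7.39×10⁻²¹

Ksp = 7.39×10⁻²¹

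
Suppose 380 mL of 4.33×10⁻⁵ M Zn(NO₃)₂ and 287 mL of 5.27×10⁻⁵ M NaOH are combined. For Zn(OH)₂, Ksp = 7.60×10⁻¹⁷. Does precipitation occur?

The combined volume is 667 mL.
[Zn²⁺] = (4.33×10⁻⁵)(380)/667 = 2.47×10⁻⁵ M
[OH⁻] = (5.27×10⁻⁵)(287)/667 = 2.27×10⁻⁵ M
Q = [Zn²⁺][OH⁻]^2 = 1.27×10⁻¹⁴
Because Q > Ksp (1.27×10⁻¹⁴ vs 7.60×10⁻¹⁷), a precipitate of Zn(OH)₂ forms.

Yes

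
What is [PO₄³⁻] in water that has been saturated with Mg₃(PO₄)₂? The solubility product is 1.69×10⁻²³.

2.19×10⁻⁵ M

Mg₃(PO₄)₂(s) ⇌ 3 Mg²⁺(aq) + 2 PO₄³⁻(aq)
If s mol/L of Mg₃(PO₄)₂ dissolves, [Mg²⁺] = 3s and [PO₄³⁻] = 2s.
Ksp = [Mg²⁺]^3[PO₄³⁻]^2 = (3s)^3 · (2s)^2 = 108s^5 = 1.69×10⁻²³
s = 1.09×10⁻⁵ M
[PO₄³⁻] = 2s = 2.19×10⁻⁵ M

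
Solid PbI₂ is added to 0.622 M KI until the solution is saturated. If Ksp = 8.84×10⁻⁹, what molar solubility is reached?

2.28×10⁻⁸ M

PbI₂(s) ⇌ Pb²⁺(aq) + 2 I⁻(aq)
With I⁻ already at 0.622 M and s small, take [I⁻] ≈ 0.622 M and [Pb²⁺] = s.
Ksp = [Pb²⁺][I⁻]^2 = s(0.622)^2
s = 8.84×10⁻⁹ / (0.622)^2 = 2.28×10⁻⁸
s = 2.28×10⁻⁸ M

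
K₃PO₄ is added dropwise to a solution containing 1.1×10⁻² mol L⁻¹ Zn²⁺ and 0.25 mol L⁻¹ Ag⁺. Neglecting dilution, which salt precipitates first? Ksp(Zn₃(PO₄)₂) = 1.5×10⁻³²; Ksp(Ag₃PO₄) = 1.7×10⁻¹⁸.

A salt starts to precipitate once the ion product Q reaches its Ksp.
For Zn₃(PO₄)₂: [PO₄³⁻] = (Ksp/[Zn²⁺]^3)^(1/2) = 1.1×10⁻¹³ mol L⁻¹
For Ag₃PO₄: [PO₄³⁻] = (Ksp/[Ag⁺]^3) = 1.1×10⁻¹⁶ mol L⁻¹
The smaller threshold [PO₄³⁻] is reached first, so Ag₃PO₄ precipitates first.

Ag₃PO₄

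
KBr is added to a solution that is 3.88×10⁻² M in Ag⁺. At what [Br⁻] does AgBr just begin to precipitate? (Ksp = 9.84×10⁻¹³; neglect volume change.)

2.54×10⁻¹¹ M

A salt starts to precipitate once the ion product Q reaches its Ksp.
AgBr(s) ⇌ Ag⁺(aq) + Br⁻(aq)
Ksp = [Ag⁺][Br⁻] = [Br⁻](3.88×10⁻²)
[Br⁻] = 9.84×10⁻¹³ / (3.88×10⁻²) = 2.54×10⁻¹¹
[Br⁻] = 2.54×10⁻¹¹ M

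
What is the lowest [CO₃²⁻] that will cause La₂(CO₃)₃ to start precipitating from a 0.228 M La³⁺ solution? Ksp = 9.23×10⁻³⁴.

2.61×10⁻¹¹ M

Each salt precipitates once Q = Ksp for that salt.
La₂(CO₃)₃(s) ⇌ 2 La³⁺(aq) + 3 CO₃²⁻(aq)
Ksp = [La³⁺]^2[CO₃²⁻]^3 = [CO₃²⁻]^3(0.228)^2
[CO₃²⁻]^3 = 9.23×10⁻³⁴ / (0.228)^2 = 1.78×10⁻³²
[CO₃²⁻] = 2.61×10⁻¹¹ M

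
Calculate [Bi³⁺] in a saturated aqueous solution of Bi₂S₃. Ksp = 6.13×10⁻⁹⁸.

Bi₂S₃(s) ⇌ 2 Bi³⁺(aq) + 3 S²⁻(aq)
With molar solubility s: [Bi³⁺] = 2s, [S²⁻] = 3s.
Ksp = [Bi³⁺]^2[S²⁻]^3 = (2s)^2 · (3s)^3 = 108s^5 = 6.13×10⁻⁹⁸
s = 1.42×10⁻²⁰ M
[Bi³⁺] = 2s = 2.83×10⁻²⁰ M

2.83×10⁻²⁰ M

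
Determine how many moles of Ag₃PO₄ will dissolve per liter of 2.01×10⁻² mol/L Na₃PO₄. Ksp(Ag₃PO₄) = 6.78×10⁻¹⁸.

2.32×10⁻⁶ M

Ag₃PO₄(s) ⇌ 3 Ag⁺(aq) + PO₄³⁻(aq)
PO₄³⁻ is already present at 2.01×10⁻² mol/L. If s mol/L of Ag₃PO₄ dissolves, [Ag⁺] = 3s while [PO₄³⁻] ≈ 2.01×10⁻² mol/L.
Ksp = [Ag⁺]^3[PO₄³⁻] = (3s)^3(2.01×10⁻²)
(3s)^3 = 6.78×10⁻¹⁸ / (2.01×10⁻²) = 3.37×10⁻¹⁶
s = 2.32×10⁻⁶ mol/L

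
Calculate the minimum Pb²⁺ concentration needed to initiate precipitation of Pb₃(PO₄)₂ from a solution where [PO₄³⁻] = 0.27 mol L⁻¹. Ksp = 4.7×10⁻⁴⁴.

8.6×10⁻¹⁵ M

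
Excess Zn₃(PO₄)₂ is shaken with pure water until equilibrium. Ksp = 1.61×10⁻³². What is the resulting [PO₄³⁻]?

Zn₃(PO₄)₂(s) ⇌ 3 Zn²⁺(aq) + 2 PO₄³⁻(aq)
With molar solubility s: [Zn²⁺] = 3s, [PO₄³⁻] = 2s.
Ksp = [Zn²⁺]^3[PO₄³⁻]^2 = (3s)^3 · (2s)^2 = 108s^5 = 1.61×10⁻³²
s = 1.72×10⁻⁷ mol/L
[PO₄³⁻] = 2s = 3.43×10⁻⁷ mol/L

3.43×10⁻⁷ M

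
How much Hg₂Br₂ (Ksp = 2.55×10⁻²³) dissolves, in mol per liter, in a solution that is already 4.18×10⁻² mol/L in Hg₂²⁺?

1.23×10⁻¹¹ M

Hg₂Br₂(s) ⇌ Hg₂²⁺(aq) + 2 Br⁻(aq)
With Hg₂²⁺ already at 4.18×10⁻² mol/L and s small, take [Hg₂²⁺] ≈ 4.18×10⁻² mol/L and [Br⁻] = 2s.
Ksp = [Hg₂²⁺][Br⁻]^2 = (4.18×10⁻²)(2s)^2
(2s)^2 = 2.55×10⁻²³ / (4.18×10⁻²) = 6.10×10⁻²²
s = 1.23×10⁻¹¹ mol/L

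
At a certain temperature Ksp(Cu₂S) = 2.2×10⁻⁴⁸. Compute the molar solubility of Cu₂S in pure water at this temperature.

8.2×10⁻¹⁷ M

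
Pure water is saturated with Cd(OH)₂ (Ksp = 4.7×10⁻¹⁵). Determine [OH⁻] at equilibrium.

Cd(OH)₂(s) ⇌ Cd²⁺(aq) + 2 OH⁻(aq)
Let s be the molar solubility. Then [Cd²⁺] = s and [OH⁻] = 2s.
Ksp = [Cd²⁺][OH⁻]^2 = s · (2s)^2 = 4s^3 = 4.7×10⁻¹⁵
s = 1.1×10⁻⁵ mol L⁻¹
[OH⁻] = 2s = 2.1×10⁻⁵ mol L⁻¹

2.1×10⁻⁵ M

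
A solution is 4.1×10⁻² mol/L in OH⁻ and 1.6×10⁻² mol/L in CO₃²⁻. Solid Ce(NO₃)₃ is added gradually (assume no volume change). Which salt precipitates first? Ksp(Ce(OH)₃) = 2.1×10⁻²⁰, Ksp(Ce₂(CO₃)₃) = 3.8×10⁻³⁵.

Precipitation begins when Q = Ksp.
For Ce(OH)₃: [Ce³⁺] = (Ksp/[OH⁻]^3) = 3.0×10⁻¹⁶ mol/L
For Ce₂(CO₃)₃: [Ce³⁺] = (Ksp/[CO₃²⁻]^3)^(1/2) = 3.0×10⁻¹⁵ mol/L
The smaller threshold [Ce³⁺] is reached first, so Ce(OH)₃ precipitates first.

Ce(OH)₃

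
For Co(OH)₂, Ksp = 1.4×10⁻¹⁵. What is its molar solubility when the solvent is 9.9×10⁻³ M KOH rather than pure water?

Co(OH)₂(s) ⇌ Co²⁺(aq) + 2 OH⁻(aq)
With OH⁻ already at 9.9×10⁻³ M and s small, take [OH⁻] ≈ 9.9×10⁻³ M and [Co²⁺] = s.
Ksp = [Co²⁺][OH⁻]^2 = s(9.9×10⁻³)^2
s = 1.4×10⁻¹⁵ / (9.9×10⁻³)^2 = 1.4×10⁻¹¹
s = 1.4×10⁻¹¹ M

1.4×10⁻¹¹ M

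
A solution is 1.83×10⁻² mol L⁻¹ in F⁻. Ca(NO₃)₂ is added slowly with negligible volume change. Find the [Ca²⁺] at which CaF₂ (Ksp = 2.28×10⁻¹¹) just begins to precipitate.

The threshold for precipitation is Q = Ksp.
CaF₂(s) ⇌ Ca²⁺(aq) + 2 F⁻(aq)
Ksp = [Ca²⁺][F⁻]^2 = [Ca²⁺](1.83×10⁻²)^2
[Ca²⁺] = 2.28×10⁻¹¹ / (1.83×10⁻²)^2 = 6.81×10⁻⁸
[Ca²⁺] = 6.81×10⁻⁸ mol L⁻¹

6.81×10⁻⁸ M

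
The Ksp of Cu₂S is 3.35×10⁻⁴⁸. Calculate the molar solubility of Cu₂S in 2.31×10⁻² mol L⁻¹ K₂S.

6.02×10⁻²⁴ M

Cu₂S(s) ⇌ 2 Cu⁺(aq) + S²⁻(aq)
The solution already contains S²⁻ at 2.31×10⁻² mol L⁻¹. Let s be the molar solubility of Cu₂S.
[S²⁻] ≈ 2.31×10⁻² mol L⁻¹ (common ion dominates); [Cu⁺] = 2s.
Ksp = [Cu⁺]^2[S²⁻] = (2s)^2(2.31×10⁻²)
(2s)^2 = 3.35×10⁻⁴⁸ / (2.31×10⁻²) = 1.45×10⁻⁴⁶
s = 6.02×10⁻²⁴ mol L⁻¹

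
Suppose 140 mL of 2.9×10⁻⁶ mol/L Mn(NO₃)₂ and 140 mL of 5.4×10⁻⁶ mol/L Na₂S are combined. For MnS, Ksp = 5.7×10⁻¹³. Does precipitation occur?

After mixing, V = 140 mL + 140 mL = 280 mL.
[Mn²⁺] = (2.9×10⁻⁶)(140)/280 = 1.5×10⁻⁶ mol/L
[S²⁻] = (5.4×10⁻⁶)(140)/280 = 2.7×10⁻⁶ mol/L
Q = [Mn²⁺][S²⁻] = 3.9×10⁻¹²
Q = 3.9×10⁻¹² > Ksp = 5.7×10⁻¹³, so the solution is supersaturated and MnS precipitates.

Yes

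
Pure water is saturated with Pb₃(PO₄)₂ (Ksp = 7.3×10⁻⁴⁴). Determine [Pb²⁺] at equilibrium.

2.8×10⁻⁹ M

Pb₃(PO₄)₂(s) ⇌ 3 Pb²⁺(aq) + 2 PO₄³⁻(aq)
For each mole of Pb₃(PO₄)₂ that dissolves per liter, [Pb²⁺] = 3s and [PO₄³⁻] = 2s; let s denote this solubility.
Ksp = [Pb²⁺]^3[PO₄³⁻]^2 = (3s)^3 · (2s)^2 = 108s^5 = 7.3×10⁻⁴⁴
s = 9.2×10⁻¹⁰ mol/L
[Pb²⁺] = 3s = 2.8×10⁻⁹ mol/L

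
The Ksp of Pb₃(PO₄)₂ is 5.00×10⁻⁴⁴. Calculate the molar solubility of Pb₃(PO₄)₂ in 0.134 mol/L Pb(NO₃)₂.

2.28×10⁻²¹ M

Pb₃(PO₄)₂(s) ⇌ 3 Pb²⁺(aq) + 2 PO₄³⁻(aq)
Let s be the solubility of Pb₃(PO₄)₂ here. The common ion gives [Pb²⁺] ≈ 0.134 mol/L, and [PO₄³⁻] = 2s.
Ksp = [Pb²⁺]^3[PO₄³⁻]^2 = (0.134)^3(2s)^2
(2s)^2 = 5.00×10⁻⁴⁴ / (0.134)^3 = 2.08×10⁻⁴¹
s = 2.28×10⁻²¹ mol/L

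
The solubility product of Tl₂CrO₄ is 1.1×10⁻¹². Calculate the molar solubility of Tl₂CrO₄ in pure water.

6.5×10⁻⁵ M

Tl₂CrO₄(s) ⇌ 2 Tl⁺(aq) + CrO₄²⁻(aq)
For each mole of Tl₂CrO₄ that dissolves per liter, [Tl⁺] = 2s and [CrO₄²⁻] = s; let s denote this solubility.
Ksp = [Tl⁺]^2[CrO₄²⁻] = (2s)^2 · s = 4s^3
4s^3 = 1.1×10⁻¹²  ⇒  s^3 = 2.8×10⁻¹³
s = 6.5×10⁻⁵ M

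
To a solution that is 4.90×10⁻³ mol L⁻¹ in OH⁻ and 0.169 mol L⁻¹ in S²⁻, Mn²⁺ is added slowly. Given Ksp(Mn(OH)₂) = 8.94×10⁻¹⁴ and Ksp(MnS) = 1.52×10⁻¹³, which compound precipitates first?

Precipitation of each salt begins when its ion product equals Ksp.
For Mn(OH)₂: [Mn²⁺] = (Ksp/[OH⁻]^2) = 3.72×10⁻⁹ mol L⁻¹
For MnS: [Mn²⁺] = (Ksp/[S²⁻]) = 8.99×10⁻¹³ mol L⁻¹
MnS requires the lower [Mn²⁺], so it precipitates first.

MnS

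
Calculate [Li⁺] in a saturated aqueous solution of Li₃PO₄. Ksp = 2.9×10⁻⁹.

Li₃PO₄(s) ⇌ 3 Li⁺(aq) + PO₄³⁻(aq)
With molar solubility s: [Li⁺] = 3s, [PO₄³⁻] = s.
Ksp = [Li⁺]^3[PO₄³⁻] = (3s)^3 · s = 27s^4 = 2.9×10⁻⁹
s = 3.2×10⁻³ mol/L
[Li⁺] = 3s = 9.7×10⁻³ mol/L

9.7×10⁻³ M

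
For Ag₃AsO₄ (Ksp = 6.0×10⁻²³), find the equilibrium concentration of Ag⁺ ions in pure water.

3.7×10⁻⁶ M

Ag₃AsO₄(s) ⇌ 3 Ag⁺(aq) + AsO₄³⁻(aq)
If s mol/L of Ag₃AsO₄ dissolves, [Ag⁺] = 3s and [AsO₄³⁻] = s.
Ksp = [Ag⁺]^3[AsO₄³⁻] = (3s)^3 · s = 27s^4 = 6.0×10⁻²³
s = 1.2×10⁻⁶ mol L⁻¹
[Ag⁺] = 3s = 3.7×10⁻⁶ mol L⁻¹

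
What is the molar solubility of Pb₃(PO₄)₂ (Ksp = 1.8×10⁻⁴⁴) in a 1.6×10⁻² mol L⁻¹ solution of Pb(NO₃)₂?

Pb₃(PO₄)₂(s) ⇌ 3 Pb²⁺(aq) + 2 PO₄³⁻(aq)
Pb²⁺ is already present at 1.6×10⁻² mol L⁻¹. If s mol/L of Pb₃(PO₄)₂ dissolves, [PO₄³⁻] = 2s while [Pb²⁺] ≈ 1.6×10⁻² mol L⁻¹.
Ksp = [Pb²⁺]^3[PO₄³⁻]^2 = (1.6×10⁻²)^3(2s)^2
(2s)^2 = 1.8×10⁻⁴⁴ / (1.6×10⁻²)^3 = 4.4×10⁻³⁹
s = 3.3×10⁻²⁰ mol L⁻¹

3.3×10⁻²⁰ M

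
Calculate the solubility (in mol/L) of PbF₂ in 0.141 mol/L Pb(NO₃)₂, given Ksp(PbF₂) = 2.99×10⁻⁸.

PbF₂(s) ⇌ Pb²⁺(aq) + 2 F⁻(aq)
Let s be the solubility of PbF₂ here. The common ion gives [Pb²⁺] ≈ 0.141 mol/L, and [F⁻] = 2s.
Ksp = [Pb²⁺][F⁻]^2 = (0.141)(2s)^2
(2s)^2 = 2.99×10⁻⁸ / (0.141) = 2.12×10⁻⁷
s = 2.30×10⁻⁴ mol/L

2.30×10⁻⁴ M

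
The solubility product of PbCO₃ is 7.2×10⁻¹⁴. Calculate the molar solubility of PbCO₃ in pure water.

2.7×10⁻⁷ M

PbCO₃(s) ⇌ Pb²⁺(aq) + CO₃²⁻(aq)
If s mol/L of PbCO₃ dissolves, [Pb²⁺] = s and [CO₃²⁻] = s.
Ksp = [Pb²⁺][CO₃²⁻] = s · s = s^2
s^2 = 7.2×10⁻¹⁴
s = 2.7×10⁻⁷ mol L⁻¹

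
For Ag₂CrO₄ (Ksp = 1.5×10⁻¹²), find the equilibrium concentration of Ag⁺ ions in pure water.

1.4×10⁻⁴ M

Ag₂CrO₄(s) ⇌ 2 Ag⁺(aq) + CrO₄²⁻(aq)
For each mole of Ag₂CrO₄ that dissolves per liter, [Ag⁺] = 2s and [CrO₄²⁻] = s; let s denote this solubility.
Ksp = [Ag⁺]^2[CrO₄²⁻] = (2s)^2 · s = 4s^3 = 1.5×10⁻¹²
s = 7.2×10⁻⁵ M
[Ag⁺] = 2s = 1.4×10⁻⁴ M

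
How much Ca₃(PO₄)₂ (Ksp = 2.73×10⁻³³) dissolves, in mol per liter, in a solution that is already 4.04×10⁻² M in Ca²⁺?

3.22×10⁻¹⁵ M

Ca₃(PO₄)₂(s) ⇌ 3 Ca²⁺(aq) + 2 PO₄³⁻(aq)
With Ca²⁺ already at 4.04×10⁻² M and s small, take [Ca²⁺] ≈ 4.04×10⁻² M and [PO₄³⁻] = 2s.
Ksp = [Ca²⁺]^3[PO₄³⁻]^2 = (4.04×10⁻²)^3(2s)^2
(2s)^2 = 2.73×10⁻³³ / (4.04×10⁻²)^3 = 4.14×10⁻²⁹
s = 3.22×10⁻¹⁵ M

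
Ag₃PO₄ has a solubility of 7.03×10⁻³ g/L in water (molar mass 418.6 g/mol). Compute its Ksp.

Ksp = 2.15×10⁻¹⁸

Convert to molarity: s = 7.03×10⁻³ / 418.6 = 1.6794×10⁻⁵ mol/L
Ag₃PO₄(s) ⇌ 3 Ag⁺(aq) + PO₄³⁻(aq)
If s mol/L of Ag₃PO₄ dissolves, [Ag⁺] = 3s and [PO₄³⁻] = s.
Ksp = [Ag⁺]^3[PO₄³⁻] = (3s)^3 · s = 27s^4
Ksp = 27 × (1.6794×10⁻⁵)^4 = 2.15×10⁻¹⁸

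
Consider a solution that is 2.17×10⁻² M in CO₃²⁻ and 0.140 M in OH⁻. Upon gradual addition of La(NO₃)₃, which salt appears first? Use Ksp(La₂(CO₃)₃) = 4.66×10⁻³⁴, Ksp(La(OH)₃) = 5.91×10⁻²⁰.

La(OH)₃

Precipitation of each salt begins when its ion product equals Ksp.
For La₂(CO₃)₃: [La³⁺] = (Ksp/[CO₃²⁻]^3)^(1/2) = 6.75×10⁻¹⁵ M
For La(OH)₃: [La³⁺] = (Ksp/[OH⁻]^3) = 2.15×10⁻¹⁷ M
The smaller threshold [La³⁺] is reached first, so La(OH)₃ precipitates first.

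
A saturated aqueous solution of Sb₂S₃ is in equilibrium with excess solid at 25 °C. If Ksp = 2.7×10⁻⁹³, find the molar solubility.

Sb₂S₃(s) ⇌ 2 Sb³⁺(aq) + 3 S²⁻(aq)
Let s be the molar solubility. Then [Sb³⁺] = 2s and [S²⁻] = 3s.
Ksp = [Sb³⁺]^2[S²⁻]^3 = (2s)^2 · (3s)^3 = 108s^5
108s^5 = 2.7×10⁻⁹³  ⇒  s^5 = 2.5×10⁻⁹⁵
s = 1.2×10⁻¹⁹ mol L⁻¹

1.2×10⁻¹⁹ M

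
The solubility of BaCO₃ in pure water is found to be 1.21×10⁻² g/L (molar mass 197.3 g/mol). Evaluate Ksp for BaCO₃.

Ksp = 3.76×10⁻⁹

s = (1.21×10⁻² g L⁻¹)/(197.3 g mol⁻¹) = 6.1328×10⁻⁵ M
BaCO₃(s) ⇌ Ba²⁺(aq) + CO₃²⁻(aq)
For each mole of BaCO₃ that dissolves per liter, [Ba²⁺] = s and [CO₃²⁻] = s; let s denote this solubility.
Ksp = [Ba²⁺][CO₃²⁻] = s · s = s^2
Ksp = (6.1328×10⁻⁵)^2 = 3.76×10⁻⁹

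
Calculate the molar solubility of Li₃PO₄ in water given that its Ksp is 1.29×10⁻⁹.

Li₃PO₄(s) ⇌ 3 Li⁺(aq) + PO₄³⁻(aq)
Call the molar solubility s, so that [Li⁺] = 3s and [PO₄³⁻] = s.
Ksp = [Li⁺]^3[PO₄³⁻] = (3s)^3 · s = 27s^4
27s^4 = 1.29×10⁻⁹  ⇒  s^4 = 4.78×10⁻¹¹
Taking the 4th root, s = 2.63×10⁻³ mol L⁻¹.

2.63×10⁻³ M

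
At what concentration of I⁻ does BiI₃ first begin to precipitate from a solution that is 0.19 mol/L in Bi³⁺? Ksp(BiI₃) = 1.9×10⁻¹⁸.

2.2×10⁻⁶ M

Precipitation of each salt begins when its ion product equals Ksp.
BiI₃(s) ⇌ Bi³⁺(aq) + 3 I⁻(aq)
Ksp = [Bi³⁺][I⁻]^3 = [I⁻]^3(0.19)
[I⁻]^3 = 1.9×10⁻¹⁸ / (0.19) = 1.0×10⁻¹⁷
[I⁻] = 2.2×10⁻⁶ mol/L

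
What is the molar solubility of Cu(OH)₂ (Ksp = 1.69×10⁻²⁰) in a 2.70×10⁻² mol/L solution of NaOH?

Cu(OH)₂(s) ⇌ Cu²⁺(aq) + 2 OH⁻(aq)
With OH⁻ already at 2.70×10⁻² mol/L and s small, take [OH⁻] ≈ 2.70×10⁻² mol/L and [Cu²⁺] = s.
Ksp = [Cu²⁺][OH⁻]^2 = s(2.70×10⁻²)^2
s = 1.69×10⁻²⁰ / (2.70×10⁻²)^2 = 2.32×10⁻¹⁷
s = 2.32×10⁻¹⁷ mol/L

2.32×10⁻¹⁷ M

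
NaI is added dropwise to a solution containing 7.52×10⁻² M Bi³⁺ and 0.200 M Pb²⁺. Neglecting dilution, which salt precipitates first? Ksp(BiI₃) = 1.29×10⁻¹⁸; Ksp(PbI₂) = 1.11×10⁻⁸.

BiI₃

Each salt precipitates once Q = Ksp for that salt.
For BiI₃: [I⁻] = (Ksp/[Bi³⁺])^(1/3) = 2.58×10⁻⁶ M
For PbI₂: [I⁻] = (Ksp/[Pb²⁺])^(1/2) = 2.36×10⁻⁴ M
Since BiI₃ needs less I⁻ to reach saturation, it precipitates first.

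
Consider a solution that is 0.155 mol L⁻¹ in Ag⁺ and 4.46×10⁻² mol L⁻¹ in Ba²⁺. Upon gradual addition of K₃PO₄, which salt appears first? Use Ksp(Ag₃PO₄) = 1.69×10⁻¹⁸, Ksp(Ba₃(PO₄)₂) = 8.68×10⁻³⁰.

Precipitation begins when Q = Ksp.
For Ag₃PO₄: [PO₄³⁻] = (Ksp/[Ag⁺]^3) = 4.54×10⁻¹⁶ mol L⁻¹
For Ba₃(PO₄)₂: [PO₄³⁻] = (Ksp/[Ba²⁺]^3)^(1/2) = 3.13×10⁻¹³ mol L⁻¹
Since Ag₃PO₄ needs less PO₄³⁻ to reach saturation, it precipitates first.

Ag₃PO₄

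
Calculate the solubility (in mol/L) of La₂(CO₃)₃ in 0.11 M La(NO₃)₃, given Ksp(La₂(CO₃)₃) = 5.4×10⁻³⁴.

La₂(CO₃)₃(s) ⇌ 2 La³⁺(aq) + 3 CO₃²⁻(aq)
With La³⁺ already at 0.11 M and s small, take [La³⁺] ≈ 0.11 M and [CO₃²⁻] = 3s.
Ksp = [La³⁺]^2[CO₃²⁻]^3 = (0.11)^2(3s)^3
(3s)^3 = 5.4×10⁻³⁴ / (0.11)^2 = 4.5×10⁻³²
s = 1.2×10⁻¹¹ M

1.2×10⁻¹¹ M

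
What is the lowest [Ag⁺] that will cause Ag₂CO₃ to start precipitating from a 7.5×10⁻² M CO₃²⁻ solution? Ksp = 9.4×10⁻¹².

1.1×10⁻⁵ M

Precipitation begins when Q = Ksp.
Ag₂CO₃(s) ⇌ 2 Ag⁺(aq) + CO₃²⁻(aq)
Ksp = [Ag⁺]^2[CO₃²⁻] = [Ag⁺]^2(7.5×10⁻²)
[Ag⁺]^2 = 9.4×10⁻¹² / (7.5×10⁻²) = 1.3×10⁻¹⁰
[Ag⁺] = 1.1×10⁻⁵ M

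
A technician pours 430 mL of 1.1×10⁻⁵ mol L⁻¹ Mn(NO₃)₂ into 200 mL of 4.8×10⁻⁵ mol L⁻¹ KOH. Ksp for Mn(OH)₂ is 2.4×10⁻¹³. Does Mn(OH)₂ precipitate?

The combined volume is 630 mL.
[Mn²⁺] = (1.1×10⁻⁵)(430)/630 = 7.5×10⁻⁶ mol L⁻¹
[OH⁻] = (4.8×10⁻⁵)(200)/630 = 1.5×10⁻⁵ mol L⁻¹
Q = [Mn²⁺][OH⁻]^2 = 1.7×10⁻¹⁵
Since Q (1.7×10⁻¹⁵) is less than Ksp (2.4×10⁻¹³), no Mn(OH)₂ precipitates.

No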